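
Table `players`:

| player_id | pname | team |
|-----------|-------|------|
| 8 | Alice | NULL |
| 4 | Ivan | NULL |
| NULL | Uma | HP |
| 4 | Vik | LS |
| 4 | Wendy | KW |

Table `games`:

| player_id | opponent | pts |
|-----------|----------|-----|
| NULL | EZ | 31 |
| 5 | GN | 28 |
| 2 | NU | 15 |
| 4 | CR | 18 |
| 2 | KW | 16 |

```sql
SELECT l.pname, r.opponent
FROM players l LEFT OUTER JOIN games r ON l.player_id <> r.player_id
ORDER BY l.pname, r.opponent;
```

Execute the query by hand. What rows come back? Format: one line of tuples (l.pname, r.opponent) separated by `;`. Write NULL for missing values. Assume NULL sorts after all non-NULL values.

(Alice, CR); (Alice, GN); (Alice, KW); (Alice, NU); (Ivan, GN); (Ivan, KW); (Ivan, NU); (Uma, NULL); (Vik, GN); (Vik, KW); (Vik, NU); (Wendy, GN); (Wendy, KW); (Wendy, NU)

LEFT JOIN keeps every row from `players`; unmatched rows get NULL for `games`'s columns.
Matching on l.player_id <> r.player_id. A NULL in a compared column never satisfies the condition.
- player_id=8: 4 matching r row(s), so 4 row(s) emitted.
- player_id=4: 3 matching r row(s), so 3 row(s) emitted.
- player_id=NULL: no r row matches, row kept with r columns NULL.
- player_id=4: 3 matching r row(s), so 3 row(s) emitted.
- player_id=4: 3 matching r row(s), so 3 row(s) emitted.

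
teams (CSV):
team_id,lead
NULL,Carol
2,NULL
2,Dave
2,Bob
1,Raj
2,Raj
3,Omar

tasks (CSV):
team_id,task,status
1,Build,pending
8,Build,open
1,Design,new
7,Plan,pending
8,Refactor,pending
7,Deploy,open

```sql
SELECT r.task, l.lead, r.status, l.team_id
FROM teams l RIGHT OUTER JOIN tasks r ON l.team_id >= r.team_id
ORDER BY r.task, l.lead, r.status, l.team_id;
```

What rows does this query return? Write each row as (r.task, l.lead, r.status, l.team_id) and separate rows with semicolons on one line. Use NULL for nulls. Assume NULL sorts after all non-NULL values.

(Build, Bob, pending, 2); (Build, Dave, pending, 2); (Build, Omar, pending, 3); (Build, Raj, pending, 1); (Build, Raj, pending, 2); (Build, NULL, open, NULL); (Build, NULL, pending, 2); (Deploy, NULL, open, NULL); (Design, Bob, new, 2); (Design, Dave, new, 2); (Design, Omar, new, 3); (Design, Raj, new, 1); (Design, Raj, new, 2); (Design, NULL, new, 2); (Plan, NULL, pending, NULL); (Refactor, NULL, pending, NULL)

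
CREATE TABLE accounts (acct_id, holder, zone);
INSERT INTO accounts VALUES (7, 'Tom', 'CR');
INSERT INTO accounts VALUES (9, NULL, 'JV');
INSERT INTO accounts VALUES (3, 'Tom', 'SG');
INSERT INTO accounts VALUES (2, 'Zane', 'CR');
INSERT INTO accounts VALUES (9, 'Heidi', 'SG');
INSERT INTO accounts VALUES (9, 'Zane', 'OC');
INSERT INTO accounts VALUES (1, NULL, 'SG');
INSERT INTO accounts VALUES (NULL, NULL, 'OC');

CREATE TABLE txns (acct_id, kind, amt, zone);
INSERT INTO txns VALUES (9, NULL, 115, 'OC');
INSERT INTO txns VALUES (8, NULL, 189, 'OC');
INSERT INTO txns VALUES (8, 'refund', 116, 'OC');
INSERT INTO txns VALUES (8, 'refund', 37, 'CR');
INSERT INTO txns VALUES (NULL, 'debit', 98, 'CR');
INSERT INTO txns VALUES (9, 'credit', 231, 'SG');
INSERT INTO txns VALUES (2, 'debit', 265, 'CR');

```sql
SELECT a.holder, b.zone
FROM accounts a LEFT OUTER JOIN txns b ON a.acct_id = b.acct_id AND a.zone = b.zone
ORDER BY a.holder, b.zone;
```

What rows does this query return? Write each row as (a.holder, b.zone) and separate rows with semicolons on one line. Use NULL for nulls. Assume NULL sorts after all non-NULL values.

(Heidi, SG); (Tom, NULL); (Tom, NULL); (Zane, CR); (Zane, OC); (NULL, NULL); (NULL, NULL); (NULL, NULL)

LEFT JOIN keeps every row from `accounts`; unmatched rows get NULL for `txns`'s columns.
Matching on a.acct_id = b.acct_id AND a.zone = b.zone. A NULL in a compared column never satisfies the condition.
Matched pairs: 3; unmatched a rows kept: 5.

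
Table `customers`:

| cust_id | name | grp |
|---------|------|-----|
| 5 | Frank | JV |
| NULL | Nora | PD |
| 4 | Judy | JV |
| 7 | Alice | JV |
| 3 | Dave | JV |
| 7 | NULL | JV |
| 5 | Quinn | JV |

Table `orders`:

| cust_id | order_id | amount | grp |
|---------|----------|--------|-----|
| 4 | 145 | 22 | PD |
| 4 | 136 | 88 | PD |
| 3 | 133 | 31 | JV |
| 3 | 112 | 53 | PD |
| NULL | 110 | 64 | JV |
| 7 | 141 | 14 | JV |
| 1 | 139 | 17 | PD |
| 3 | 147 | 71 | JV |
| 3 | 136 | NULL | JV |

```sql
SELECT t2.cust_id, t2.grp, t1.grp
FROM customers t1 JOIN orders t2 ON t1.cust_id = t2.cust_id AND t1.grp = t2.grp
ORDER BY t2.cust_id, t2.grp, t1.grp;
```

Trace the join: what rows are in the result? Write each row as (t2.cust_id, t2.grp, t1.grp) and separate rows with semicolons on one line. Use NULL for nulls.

(3, JV, JV); (3, JV, JV); (3, JV, JV); (7, JV, JV); (7, JV, JV)

INNER JOIN keeps only pairs where the ON condition holds.
Matching on t1.cust_id = t2.cust_id AND t1.grp = t2.grp. A NULL in a compared column never satisfies the condition.
- t1[0] cust_id=5, grp=JV → no match; dropped.
- t1[1] cust_id=NULL, grp=PD → no match; dropped.
- t1[2] cust_id=4, grp=JV → no match; dropped.
- t1[3] cust_id=7, grp=JV → 1 match(es) in t2 → 1 row(s).
- t1[4] cust_id=3, grp=JV → 3 match(es) in t2 → 3 row(s).
- t1[5] cust_id=7, grp=JV → 1 match(es) in t2 → 1 row(s).
- t1[6] cust_id=5, grp=JV → no match; dropped.
After projecting and ordering:
t2.cust_id | t2.grp | t1.grp
3 | JV | JV
3 | JV | JV
3 | JV | JV
7 | JV | JV
7 | JV | JV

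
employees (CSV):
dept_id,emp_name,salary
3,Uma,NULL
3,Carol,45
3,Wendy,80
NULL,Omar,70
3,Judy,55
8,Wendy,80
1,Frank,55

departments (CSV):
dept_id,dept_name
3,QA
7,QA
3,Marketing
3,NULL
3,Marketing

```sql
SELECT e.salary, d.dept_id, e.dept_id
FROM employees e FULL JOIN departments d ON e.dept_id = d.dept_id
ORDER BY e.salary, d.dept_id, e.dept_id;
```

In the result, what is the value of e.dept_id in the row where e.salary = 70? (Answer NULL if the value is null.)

FULL OUTER JOIN keeps every row from both sides; unmatched rows get NULL for the other side's columns.
Matching on e.dept_id = d.dept_id. A NULL in a compared column never satisfies the condition.
- e row (dept_id=3): matches 4 d row(s) → 4 output row(s).
- e row (dept_id=3): matches 4 d row(s) → 4 output row(s).
- e row (dept_id=3): matches 4 d row(s) → 4 output row(s).
- e row (dept_id=NULL): no match → kept, d columns NULL.
- e row (dept_id=3): matches 4 d row(s) → 4 output row(s).
- e row (dept_id=8): no match → kept, d columns NULL.
- e row (dept_id=1): no match → kept, d columns NULL.
- 1 row(s) from d found no e partner → padded with NULL.

NULL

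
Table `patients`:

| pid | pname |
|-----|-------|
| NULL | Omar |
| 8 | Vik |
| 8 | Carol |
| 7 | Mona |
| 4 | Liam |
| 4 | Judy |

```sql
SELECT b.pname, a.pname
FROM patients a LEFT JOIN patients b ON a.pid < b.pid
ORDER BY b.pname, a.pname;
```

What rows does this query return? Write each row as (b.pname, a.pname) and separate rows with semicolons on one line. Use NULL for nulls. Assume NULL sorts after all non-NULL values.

LEFT JOIN keeps every row from `patients a`; unmatched rows get NULL for `patients b`'s columns.
Matching on a.pid < b.pid. A NULL in a compared column never satisfies the condition.
- a row (pid=NULL): no match → kept, b columns NULL.
- a row (pid=8): no match → kept, b columns NULL.
- a row (pid=8): no match → kept, b columns NULL.
- a row (pid=7): matches 2 b row(s) → 2 output row(s).
- a row (pid=4): matches 3 b row(s) → 3 output row(s).
- a row (pid=4): matches 3 b row(s) → 3 output row(s).

(Carol, Judy); (Carol, Liam); (Carol, Mona); (Mona, Judy); (Mona, Liam); (Vik, Judy); (Vik, Liam); (Vik, Mona); (NULL, Carol); (NULL, Omar); (NULL, Vik)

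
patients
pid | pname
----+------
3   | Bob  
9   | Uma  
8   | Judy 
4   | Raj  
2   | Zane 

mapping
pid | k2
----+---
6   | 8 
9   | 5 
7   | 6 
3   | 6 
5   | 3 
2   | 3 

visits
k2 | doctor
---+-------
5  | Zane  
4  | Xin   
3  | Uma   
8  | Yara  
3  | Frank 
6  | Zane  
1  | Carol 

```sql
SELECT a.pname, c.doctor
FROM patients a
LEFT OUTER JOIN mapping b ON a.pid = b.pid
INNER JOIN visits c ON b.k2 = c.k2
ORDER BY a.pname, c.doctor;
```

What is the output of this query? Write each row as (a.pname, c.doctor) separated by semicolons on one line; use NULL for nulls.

Evaluate left to right. First `patients a LEFT JOIN mapping b` on pid: 5 row(s).
Then INNER JOIN `visits c` on k2: keep only rows whose b.k2 appears in c.

(Bob, Zane); (Uma, Zane); (Zane, Frank); (Zane, Uma)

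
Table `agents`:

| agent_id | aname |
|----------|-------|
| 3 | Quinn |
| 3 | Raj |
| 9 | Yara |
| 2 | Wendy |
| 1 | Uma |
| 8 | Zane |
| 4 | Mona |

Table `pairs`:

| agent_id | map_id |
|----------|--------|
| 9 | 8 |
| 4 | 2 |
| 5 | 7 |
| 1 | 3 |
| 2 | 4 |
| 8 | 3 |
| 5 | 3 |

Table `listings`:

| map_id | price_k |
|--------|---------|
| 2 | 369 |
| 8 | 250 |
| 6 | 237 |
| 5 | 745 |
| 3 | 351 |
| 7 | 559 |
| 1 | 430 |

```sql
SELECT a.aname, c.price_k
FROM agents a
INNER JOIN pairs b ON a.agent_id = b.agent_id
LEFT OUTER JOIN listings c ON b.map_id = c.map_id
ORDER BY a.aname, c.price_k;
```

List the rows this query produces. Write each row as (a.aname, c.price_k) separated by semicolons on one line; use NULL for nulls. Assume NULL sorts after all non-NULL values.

(Mona, 369); (Uma, 351); (Wendy, NULL); (Yara, 250); (Zane, 351)

Step 1 — a INNER JOIN b on agent_id → 5 row(s).
Then LEFT JOIN `listings c` on map_id: each of those 5 rows is kept; rows whose b.map_id has no match in c get NULL for c's columns.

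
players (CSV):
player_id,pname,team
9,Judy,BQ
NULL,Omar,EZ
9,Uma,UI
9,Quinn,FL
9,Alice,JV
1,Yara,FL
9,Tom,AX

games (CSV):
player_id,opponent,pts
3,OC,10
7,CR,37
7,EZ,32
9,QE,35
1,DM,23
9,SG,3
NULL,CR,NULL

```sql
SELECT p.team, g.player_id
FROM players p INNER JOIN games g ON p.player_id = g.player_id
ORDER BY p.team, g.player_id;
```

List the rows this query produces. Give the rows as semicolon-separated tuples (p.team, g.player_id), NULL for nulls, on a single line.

(AX, 9); (AX, 9); (BQ, 9); (BQ, 9); (FL, 1); (FL, 9); (FL, 9); (JV, 9); (JV, 9); (UI, 9); (UI, 9)

INNER JOIN keeps only pairs where the ON condition holds.
Matching on p.player_id = g.player_id. A NULL in a compared column never satisfies the condition.
- p[0] player_id=9 → 2 match(es) in g → 2 row(s).
- p[1] player_id=NULL → no match; dropped.
- p[2] player_id=9 → 2 match(es) in g → 2 row(s).
- p[3] player_id=9 → 2 match(es) in g → 2 row(s).
- p[4] player_id=9 → 2 match(es) in g → 2 row(s).
- p[5] player_id=1 → 1 match(es) in g → 1 row(s).
- p[6] player_id=9 → 2 match(es) in g → 2 row(s).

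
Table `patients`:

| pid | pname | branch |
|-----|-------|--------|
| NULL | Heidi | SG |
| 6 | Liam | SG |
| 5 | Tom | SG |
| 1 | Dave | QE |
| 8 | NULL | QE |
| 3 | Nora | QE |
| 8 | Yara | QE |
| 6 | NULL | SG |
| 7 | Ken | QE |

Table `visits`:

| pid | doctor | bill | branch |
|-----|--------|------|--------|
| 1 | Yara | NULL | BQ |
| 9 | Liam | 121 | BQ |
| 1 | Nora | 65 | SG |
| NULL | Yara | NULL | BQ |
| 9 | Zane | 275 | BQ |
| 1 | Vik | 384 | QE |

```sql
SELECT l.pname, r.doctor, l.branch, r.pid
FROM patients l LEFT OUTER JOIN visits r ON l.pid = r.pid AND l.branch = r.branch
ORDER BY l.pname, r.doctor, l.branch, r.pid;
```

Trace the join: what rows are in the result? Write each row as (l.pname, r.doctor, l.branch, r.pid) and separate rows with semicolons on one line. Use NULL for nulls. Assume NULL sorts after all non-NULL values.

(Dave, Vik, QE, 1); (Heidi, NULL, SG, NULL); (Ken, NULL, QE, NULL); (Liam, NULL, SG, NULL); (Nora, NULL, QE, NULL); (Tom, NULL, SG, NULL); (Yara, NULL, QE, NULL); (NULL, NULL, QE, NULL); (NULL, NULL, SG, NULL)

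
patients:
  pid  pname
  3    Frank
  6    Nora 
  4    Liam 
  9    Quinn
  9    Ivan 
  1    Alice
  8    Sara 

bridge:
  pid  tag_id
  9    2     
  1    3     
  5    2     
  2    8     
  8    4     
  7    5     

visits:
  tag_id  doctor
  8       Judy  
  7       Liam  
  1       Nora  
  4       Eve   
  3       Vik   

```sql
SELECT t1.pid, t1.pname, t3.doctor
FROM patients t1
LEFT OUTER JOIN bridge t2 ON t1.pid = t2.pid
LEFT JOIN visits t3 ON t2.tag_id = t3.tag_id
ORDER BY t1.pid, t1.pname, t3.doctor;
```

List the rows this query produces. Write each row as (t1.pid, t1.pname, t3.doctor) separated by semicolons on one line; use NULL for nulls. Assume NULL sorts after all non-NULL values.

(1, Alice, Vik); (3, Frank, NULL); (4, Liam, NULL); (6, Nora, NULL); (8, Sara, Eve); (9, Ivan, NULL); (9, Quinn, NULL)

Joins associate left-to-right: patients LEFT JOIN bridge on pid gives 7 intermediate row(s).
Then LEFT JOIN `visits t3` on tag_id: each of those 7 rows is kept; rows whose t2.tag_id has no match in t3 get NULL for t3's columns.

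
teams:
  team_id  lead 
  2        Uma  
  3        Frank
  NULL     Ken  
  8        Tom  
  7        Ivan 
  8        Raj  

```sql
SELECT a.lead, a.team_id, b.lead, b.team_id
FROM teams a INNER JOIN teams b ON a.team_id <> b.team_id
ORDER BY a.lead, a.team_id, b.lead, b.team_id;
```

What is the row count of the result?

18

INNER JOIN keeps only pairs where the ON condition holds.
Matching on a.team_id <> b.team_id. A NULL in a compared column never satisfies the condition.
- team_id=2: 4 matching b row(s), so 4 row(s) emitted.
- team_id=3: 4 matching b row(s), so 4 row(s) emitted.
- team_id=NULL: no matching b row, dropped.
- team_id=8: 3 matching b row(s), so 3 row(s) emitted.
- team_id=7: 4 matching b row(s), so 4 row(s) emitted.
- team_id=8: 3 matching b row(s), so 3 row(s) emitted.
Total: 18 rows.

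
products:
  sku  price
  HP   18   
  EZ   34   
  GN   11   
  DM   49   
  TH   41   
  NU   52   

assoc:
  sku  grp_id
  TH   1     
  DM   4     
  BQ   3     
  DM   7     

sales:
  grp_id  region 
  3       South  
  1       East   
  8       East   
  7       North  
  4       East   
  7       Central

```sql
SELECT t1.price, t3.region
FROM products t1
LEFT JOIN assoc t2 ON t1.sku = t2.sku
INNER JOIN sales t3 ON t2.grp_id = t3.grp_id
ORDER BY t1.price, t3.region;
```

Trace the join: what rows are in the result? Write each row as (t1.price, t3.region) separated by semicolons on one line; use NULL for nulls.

Step 1 — t1 LEFT JOIN t2 on sku → 7 row(s).
Then INNER JOIN `sales t3` on grp_id: keep only rows whose t2.grp_id appears in t3.

(41, East); (49, Central); (49, East); (49, North)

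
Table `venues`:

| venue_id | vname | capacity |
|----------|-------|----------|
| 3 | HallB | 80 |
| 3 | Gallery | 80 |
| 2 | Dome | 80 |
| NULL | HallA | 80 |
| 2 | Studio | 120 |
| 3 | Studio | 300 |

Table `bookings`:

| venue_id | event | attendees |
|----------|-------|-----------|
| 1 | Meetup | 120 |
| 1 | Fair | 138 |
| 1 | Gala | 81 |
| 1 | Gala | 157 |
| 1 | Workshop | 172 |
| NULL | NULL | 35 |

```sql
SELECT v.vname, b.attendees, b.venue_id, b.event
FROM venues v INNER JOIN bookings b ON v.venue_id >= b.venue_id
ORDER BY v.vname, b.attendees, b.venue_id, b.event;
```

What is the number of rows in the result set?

25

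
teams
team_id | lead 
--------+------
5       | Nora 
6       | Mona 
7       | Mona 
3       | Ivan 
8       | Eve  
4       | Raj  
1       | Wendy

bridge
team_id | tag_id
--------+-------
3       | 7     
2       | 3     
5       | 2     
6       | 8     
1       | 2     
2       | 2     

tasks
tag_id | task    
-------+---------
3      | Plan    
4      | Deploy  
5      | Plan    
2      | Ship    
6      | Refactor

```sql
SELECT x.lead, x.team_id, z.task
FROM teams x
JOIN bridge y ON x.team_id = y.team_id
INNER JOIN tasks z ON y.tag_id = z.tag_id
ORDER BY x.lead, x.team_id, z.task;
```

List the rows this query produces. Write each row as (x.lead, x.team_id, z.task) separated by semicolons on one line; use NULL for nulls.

(Nora, 5, Ship); (Wendy, 1, Ship)

Joins associate left-to-right: teams INNER JOIN bridge on team_id gives 4 intermediate row(s).
Then INNER JOIN `tasks z` on tag_id: keep only rows whose y.tag_id appears in z.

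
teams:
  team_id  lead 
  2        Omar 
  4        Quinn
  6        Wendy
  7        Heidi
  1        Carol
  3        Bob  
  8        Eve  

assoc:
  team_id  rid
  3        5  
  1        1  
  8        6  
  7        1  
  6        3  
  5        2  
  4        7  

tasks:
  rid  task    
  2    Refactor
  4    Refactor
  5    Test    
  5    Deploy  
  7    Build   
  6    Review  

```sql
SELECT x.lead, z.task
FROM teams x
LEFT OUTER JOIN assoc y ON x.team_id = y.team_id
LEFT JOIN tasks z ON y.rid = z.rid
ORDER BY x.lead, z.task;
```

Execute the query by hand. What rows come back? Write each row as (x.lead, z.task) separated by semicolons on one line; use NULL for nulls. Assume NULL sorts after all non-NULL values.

(Bob, Deploy); (Bob, Test); (Carol, NULL); (Eve, Review); (Heidi, NULL); (Omar, NULL); (Quinn, Build); (Wendy, NULL)

Evaluate left to right. First `teams x LEFT JOIN assoc y` on team_id: 7 row(s).
Then LEFT JOIN `tasks z` on rid: each of those 7 rows is kept; rows whose y.rid has no match in z get NULL for z's columns.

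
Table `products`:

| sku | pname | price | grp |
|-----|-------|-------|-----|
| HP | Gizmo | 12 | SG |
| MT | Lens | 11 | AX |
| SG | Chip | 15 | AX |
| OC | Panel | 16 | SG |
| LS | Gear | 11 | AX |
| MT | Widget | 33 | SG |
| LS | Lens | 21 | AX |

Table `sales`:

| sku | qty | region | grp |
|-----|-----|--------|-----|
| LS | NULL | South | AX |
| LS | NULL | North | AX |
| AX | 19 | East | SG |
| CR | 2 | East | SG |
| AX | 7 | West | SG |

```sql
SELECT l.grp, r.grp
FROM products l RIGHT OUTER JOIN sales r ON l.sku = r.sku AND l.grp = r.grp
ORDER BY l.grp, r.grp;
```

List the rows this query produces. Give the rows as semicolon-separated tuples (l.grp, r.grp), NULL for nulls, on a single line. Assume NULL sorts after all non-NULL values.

(AX, AX); (AX, AX); (AX, AX); (AX, AX); (NULL, SG); (NULL, SG); (NULL, SG)

RIGHT JOIN keeps every row from `sales`; unmatched rows get NULL for `products`'s columns.
Matching on l.sku = r.sku AND l.grp = r.grp.
Matched pairs: 4; unmatched r rows kept: 3.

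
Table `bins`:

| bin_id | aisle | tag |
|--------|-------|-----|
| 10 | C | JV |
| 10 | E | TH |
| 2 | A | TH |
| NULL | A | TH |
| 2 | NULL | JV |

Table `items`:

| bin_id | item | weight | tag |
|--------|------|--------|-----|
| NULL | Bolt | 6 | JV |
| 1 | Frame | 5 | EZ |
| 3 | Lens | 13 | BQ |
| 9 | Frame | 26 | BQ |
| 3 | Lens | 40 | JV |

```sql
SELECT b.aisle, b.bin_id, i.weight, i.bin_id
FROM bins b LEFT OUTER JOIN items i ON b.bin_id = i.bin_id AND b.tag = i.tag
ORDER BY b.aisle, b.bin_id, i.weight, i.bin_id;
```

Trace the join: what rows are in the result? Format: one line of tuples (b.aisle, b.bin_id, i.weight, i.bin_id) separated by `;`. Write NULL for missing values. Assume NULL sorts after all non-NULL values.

LEFT JOIN keeps every row from `bins`; unmatched rows get NULL for `items`'s columns.
Matching on b.bin_id = i.bin_id AND b.tag = i.tag. A NULL in a compared column never satisfies the condition.
Matched pairs: 0; unmatched b rows kept: 5.

(A, 2, NULL, NULL); (A, NULL, NULL, NULL); (C, 10, NULL, NULL); (E, 10, NULL, NULL); (NULL, 2, NULL, NULL)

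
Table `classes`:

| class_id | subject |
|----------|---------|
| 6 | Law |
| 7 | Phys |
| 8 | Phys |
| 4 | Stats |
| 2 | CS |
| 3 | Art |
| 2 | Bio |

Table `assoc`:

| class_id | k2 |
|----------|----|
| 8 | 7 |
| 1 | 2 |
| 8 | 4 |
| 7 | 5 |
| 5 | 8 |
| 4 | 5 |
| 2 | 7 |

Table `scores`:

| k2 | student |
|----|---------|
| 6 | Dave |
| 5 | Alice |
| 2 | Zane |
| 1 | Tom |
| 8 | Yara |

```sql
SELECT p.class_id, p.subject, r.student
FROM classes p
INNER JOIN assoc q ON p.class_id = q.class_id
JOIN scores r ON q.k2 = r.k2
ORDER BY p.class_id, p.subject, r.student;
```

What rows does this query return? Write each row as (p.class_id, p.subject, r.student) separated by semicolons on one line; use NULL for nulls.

Evaluate left to right. First `classes p INNER JOIN assoc q` on class_id: 6 row(s).
Then INNER JOIN `scores r` on k2: keep only rows whose q.k2 appears in r.

(4, Stats, Alice); (7, Phys, Alice)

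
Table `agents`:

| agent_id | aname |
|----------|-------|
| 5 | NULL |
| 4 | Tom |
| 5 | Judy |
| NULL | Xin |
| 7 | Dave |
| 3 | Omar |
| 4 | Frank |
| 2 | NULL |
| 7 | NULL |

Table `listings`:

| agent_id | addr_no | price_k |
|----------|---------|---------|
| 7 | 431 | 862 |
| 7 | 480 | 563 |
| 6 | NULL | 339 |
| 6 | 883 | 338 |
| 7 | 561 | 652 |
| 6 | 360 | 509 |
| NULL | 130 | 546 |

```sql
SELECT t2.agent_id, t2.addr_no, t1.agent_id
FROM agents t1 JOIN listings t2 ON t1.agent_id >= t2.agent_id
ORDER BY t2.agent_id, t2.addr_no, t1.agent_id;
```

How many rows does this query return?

12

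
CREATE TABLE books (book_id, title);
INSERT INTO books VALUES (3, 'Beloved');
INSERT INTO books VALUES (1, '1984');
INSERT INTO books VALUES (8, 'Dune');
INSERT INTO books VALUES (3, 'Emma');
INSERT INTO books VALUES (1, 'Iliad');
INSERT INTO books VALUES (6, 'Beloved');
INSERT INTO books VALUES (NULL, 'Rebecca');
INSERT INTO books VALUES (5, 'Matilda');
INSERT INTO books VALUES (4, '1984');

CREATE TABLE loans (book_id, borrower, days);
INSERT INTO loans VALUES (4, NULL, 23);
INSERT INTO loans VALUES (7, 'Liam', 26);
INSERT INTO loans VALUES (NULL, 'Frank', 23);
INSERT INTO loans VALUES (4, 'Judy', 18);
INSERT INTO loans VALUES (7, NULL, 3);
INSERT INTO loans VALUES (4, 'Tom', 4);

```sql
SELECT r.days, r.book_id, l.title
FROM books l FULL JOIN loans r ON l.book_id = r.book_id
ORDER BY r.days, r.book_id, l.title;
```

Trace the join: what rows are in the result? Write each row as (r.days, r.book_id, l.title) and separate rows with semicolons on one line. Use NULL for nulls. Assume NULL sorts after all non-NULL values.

FULL OUTER JOIN keeps every row from both sides; unmatched rows get NULL for the other side's columns.
Matching on l.book_id = r.book_id. A NULL in a compared column never satisfies the condition.
- l (book_id=3) has no partner → padded with NULL.
- l (book_id=1) has no partner → padded with NULL.
- l (book_id=8) has no partner → padded with NULL.
- l (book_id=3) has no partner → padded with NULL.
- l (book_id=1) has no partner → padded with NULL.
- l (book_id=6) has no partner → padded with NULL.
- l (book_id=NULL) has no partner → padded with NULL.
- l (book_id=5) has no partner → padded with NULL.
- l (book_id=4) pairs with 3 row(s) of r.
- 3 row(s) from r found no l partner → padded with NULL.

(3, 7, NULL); (4, 4, 1984); (18, 4, 1984); (23, 4, 1984); (23, NULL, NULL); (26, 7, NULL); (NULL, NULL, 1984); (NULL, NULL, Beloved); (NULL, NULL, Beloved); (NULL, NULL, Dune); (NULL, NULL, Emma); (NULL, NULL, Iliad); (NULL, NULL, Matilda); (NULL, NULL, Rebecca)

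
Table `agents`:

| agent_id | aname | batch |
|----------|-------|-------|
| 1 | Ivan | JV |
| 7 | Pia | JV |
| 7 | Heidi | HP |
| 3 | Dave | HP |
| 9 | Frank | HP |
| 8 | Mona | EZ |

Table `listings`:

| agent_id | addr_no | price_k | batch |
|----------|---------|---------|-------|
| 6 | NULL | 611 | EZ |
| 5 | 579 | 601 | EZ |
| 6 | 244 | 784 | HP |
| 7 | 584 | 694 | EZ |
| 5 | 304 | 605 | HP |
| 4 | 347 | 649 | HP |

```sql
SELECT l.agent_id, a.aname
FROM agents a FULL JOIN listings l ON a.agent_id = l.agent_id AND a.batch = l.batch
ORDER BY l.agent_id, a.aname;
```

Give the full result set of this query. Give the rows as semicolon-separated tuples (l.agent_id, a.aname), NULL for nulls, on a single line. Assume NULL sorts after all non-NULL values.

(4, NULL); (5, NULL); (5, NULL); (6, NULL); (6, NULL); (7, NULL); (NULL, Dave); (NULL, Frank); (NULL, Heidi); (NULL, Ivan); (NULL, Mona); (NULL, Pia)

FULL OUTER JOIN keeps every row from both sides; unmatched rows get NULL for the other side's columns.
Matching on a.agent_id = l.agent_id AND a.batch = l.batch.
- a row (agent_id=1, batch=JV): no match → kept, l columns NULL.
- a row (agent_id=7, batch=JV): no match → kept, l columns NULL.
- a row (agent_id=7, batch=HP): no match → kept, l columns NULL.
- a row (agent_id=3, batch=HP): no match → kept, l columns NULL.
- a row (agent_id=9, batch=HP): no match → kept, l columns NULL.
- a row (agent_id=8, batch=EZ): no match → kept, l columns NULL.
- plus 6 unmatched l row(s), each kept with NULL a columns.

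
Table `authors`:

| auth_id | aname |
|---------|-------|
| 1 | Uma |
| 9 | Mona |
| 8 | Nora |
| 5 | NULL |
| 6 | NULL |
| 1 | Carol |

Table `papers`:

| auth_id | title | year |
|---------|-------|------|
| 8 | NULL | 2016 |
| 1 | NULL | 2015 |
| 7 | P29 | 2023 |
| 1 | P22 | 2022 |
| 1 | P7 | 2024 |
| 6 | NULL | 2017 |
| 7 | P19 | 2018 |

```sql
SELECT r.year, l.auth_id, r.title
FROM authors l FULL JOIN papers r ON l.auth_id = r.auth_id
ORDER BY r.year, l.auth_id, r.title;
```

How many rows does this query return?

12

FULL OUTER JOIN keeps every row from both sides; unmatched rows get NULL for the other side's columns.
Matching on l.auth_id = r.auth_id.
Matched pairs: 8; unmatched l rows kept: 2; unmatched r rows kept: 2.
Total: 8 matched + 4 padded = 12 rows.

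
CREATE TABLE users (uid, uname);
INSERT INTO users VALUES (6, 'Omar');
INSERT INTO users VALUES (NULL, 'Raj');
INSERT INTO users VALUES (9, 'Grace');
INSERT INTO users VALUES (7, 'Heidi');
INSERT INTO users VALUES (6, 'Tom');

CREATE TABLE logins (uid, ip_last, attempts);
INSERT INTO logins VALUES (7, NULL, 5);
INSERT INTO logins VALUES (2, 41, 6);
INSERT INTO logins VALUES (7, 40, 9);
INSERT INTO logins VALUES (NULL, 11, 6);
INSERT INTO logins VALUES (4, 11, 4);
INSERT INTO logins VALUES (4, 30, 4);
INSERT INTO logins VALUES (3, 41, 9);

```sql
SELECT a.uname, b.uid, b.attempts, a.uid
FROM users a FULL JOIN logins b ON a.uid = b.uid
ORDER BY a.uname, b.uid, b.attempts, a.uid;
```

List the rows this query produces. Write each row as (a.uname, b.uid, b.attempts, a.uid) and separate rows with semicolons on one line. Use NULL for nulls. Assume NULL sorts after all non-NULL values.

FULL OUTER JOIN keeps every row from both sides; unmatched rows get NULL for the other side's columns.
Matching on a.uid = b.uid. A NULL in a compared column never satisfies the condition.
- a (uid=6) has no partner → padded with NULL.
- a (uid=NULL) has no partner → padded with NULL.
- a (uid=9) has no partner → padded with NULL.
- a (uid=7) pairs with 2 row(s) of b.
- a (uid=6) has no partner → padded with NULL.
- 5 row(s) from b found no a partner → padded with NULL.

(Grace, NULL, NULL, 9); (Heidi, 7, 5, 7); (Heidi, 7, 9, 7); (Omar, NULL, NULL, 6); (Raj, NULL, NULL, NULL); (Tom, NULL, NULL, 6); (NULL, 2, 6, NULL); (NULL, 3, 9, NULL); (NULL, 4, 4, NULL); (NULL, 4, 4, NULL); (NULL, NULL, 6, NULL)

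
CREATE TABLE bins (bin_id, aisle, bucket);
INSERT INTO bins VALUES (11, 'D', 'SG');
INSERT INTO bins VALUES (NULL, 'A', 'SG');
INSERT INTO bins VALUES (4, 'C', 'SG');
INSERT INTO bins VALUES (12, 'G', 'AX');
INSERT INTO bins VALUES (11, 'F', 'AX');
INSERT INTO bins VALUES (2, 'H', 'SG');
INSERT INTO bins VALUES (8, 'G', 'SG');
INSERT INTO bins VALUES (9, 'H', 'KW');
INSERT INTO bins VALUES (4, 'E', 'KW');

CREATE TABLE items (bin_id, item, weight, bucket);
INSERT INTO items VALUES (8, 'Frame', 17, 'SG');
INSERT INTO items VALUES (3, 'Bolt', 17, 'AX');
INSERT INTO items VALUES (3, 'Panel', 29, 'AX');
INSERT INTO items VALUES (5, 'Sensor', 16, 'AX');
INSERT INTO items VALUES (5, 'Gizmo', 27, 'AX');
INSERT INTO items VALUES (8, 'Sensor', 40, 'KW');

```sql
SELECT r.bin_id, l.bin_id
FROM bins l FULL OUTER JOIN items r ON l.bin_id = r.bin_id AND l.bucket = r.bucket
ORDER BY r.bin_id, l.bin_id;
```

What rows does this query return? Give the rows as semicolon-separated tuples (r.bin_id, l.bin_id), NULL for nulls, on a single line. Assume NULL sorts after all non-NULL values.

(3, NULL); (3, NULL); (5, NULL); (5, NULL); (8, 8); (8, NULL); (NULL, 2); (NULL, 4); (NULL, 4); (NULL, 9); (NULL, 11); (NULL, 11); (NULL, 12); (NULL, NULL)

FULL OUTER JOIN keeps every row from both sides; unmatched rows get NULL for the other side's columns.
Matching on l.bin_id = r.bin_id AND l.bucket = r.bucket. A NULL in a compared column never satisfies the condition.
Matched pairs: 1; unmatched l rows kept: 8; unmatched r rows kept: 5.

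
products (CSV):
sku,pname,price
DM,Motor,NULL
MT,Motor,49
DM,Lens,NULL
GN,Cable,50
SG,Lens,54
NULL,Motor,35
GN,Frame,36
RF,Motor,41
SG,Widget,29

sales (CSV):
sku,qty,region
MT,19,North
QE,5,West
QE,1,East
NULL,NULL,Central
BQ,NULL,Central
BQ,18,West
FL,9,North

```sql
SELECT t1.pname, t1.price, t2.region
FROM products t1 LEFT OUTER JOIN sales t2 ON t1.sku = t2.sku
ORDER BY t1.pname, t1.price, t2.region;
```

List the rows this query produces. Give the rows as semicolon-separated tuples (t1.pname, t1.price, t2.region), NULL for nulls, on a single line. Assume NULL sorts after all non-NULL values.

LEFT JOIN keeps every row from `products`; unmatched rows get NULL for `sales`'s columns.
Matching on t1.sku = t2.sku. A NULL in a compared column never satisfies the condition.
Matched pairs: 1; unmatched t1 rows kept: 8.

(Cable, 50, NULL); (Frame, 36, NULL); (Lens, 54, NULL); (Lens, NULL, NULL); (Motor, 35, NULL); (Motor, 41, NULL); (Motor, 49, North); (Motor, NULL, NULL); (Widget, 29, NULL)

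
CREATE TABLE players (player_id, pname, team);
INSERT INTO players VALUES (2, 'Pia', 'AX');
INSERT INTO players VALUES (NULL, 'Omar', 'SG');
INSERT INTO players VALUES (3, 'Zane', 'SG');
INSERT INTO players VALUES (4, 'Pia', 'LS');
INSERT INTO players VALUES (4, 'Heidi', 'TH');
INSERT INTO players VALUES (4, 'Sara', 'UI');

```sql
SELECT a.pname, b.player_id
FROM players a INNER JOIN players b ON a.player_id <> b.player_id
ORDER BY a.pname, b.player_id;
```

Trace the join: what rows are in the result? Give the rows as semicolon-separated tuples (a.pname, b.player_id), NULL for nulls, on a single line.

(Heidi, 2); (Heidi, 3); (Pia, 2); (Pia, 3); (Pia, 3); (Pia, 4); (Pia, 4); (Pia, 4); (Sara, 2); (Sara, 3); (Zane, 2); (Zane, 4); (Zane, 4); (Zane, 4)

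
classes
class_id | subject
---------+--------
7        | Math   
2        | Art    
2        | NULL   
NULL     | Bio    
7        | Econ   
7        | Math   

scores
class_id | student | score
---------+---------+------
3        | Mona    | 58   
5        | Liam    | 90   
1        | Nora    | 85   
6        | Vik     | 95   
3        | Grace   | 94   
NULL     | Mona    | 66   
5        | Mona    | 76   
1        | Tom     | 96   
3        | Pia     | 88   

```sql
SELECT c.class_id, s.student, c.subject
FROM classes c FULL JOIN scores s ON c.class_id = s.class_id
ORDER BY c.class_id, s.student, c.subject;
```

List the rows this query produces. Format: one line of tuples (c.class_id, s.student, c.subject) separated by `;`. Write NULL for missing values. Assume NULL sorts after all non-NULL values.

(2, NULL, Art); (2, NULL, NULL); (7, NULL, Econ); (7, NULL, Math); (7, NULL, Math); (NULL, Grace, NULL); (NULL, Liam, NULL); (NULL, Mona, NULL); (NULL, Mona, NULL); (NULL, Mona, NULL); (NULL, Nora, NULL); (NULL, Pia, NULL); (NULL, Tom, NULL); (NULL, Vik, NULL); (NULL, NULL, Bio)

FULL OUTER JOIN keeps every row from both sides; unmatched rows get NULL for the other side's columns.
Matching on c.class_id = s.class_id. A NULL in a compared column never satisfies the condition.
- c[0] class_id=7 → no match; kept with NULLs on the s side.
- c[1] class_id=2 → no match; kept with NULLs on the s side.
- c[2] class_id=2 → no match; kept with NULLs on the s side.
- c[3] class_id=NULL → no match; kept with NULLs on the s side.
- c[4] class_id=7 → no match; kept with NULLs on the s side.
- c[5] class_id=7 → no match; kept with NULLs on the s side.
- plus 9 unmatched s row(s), each kept with NULL c columns.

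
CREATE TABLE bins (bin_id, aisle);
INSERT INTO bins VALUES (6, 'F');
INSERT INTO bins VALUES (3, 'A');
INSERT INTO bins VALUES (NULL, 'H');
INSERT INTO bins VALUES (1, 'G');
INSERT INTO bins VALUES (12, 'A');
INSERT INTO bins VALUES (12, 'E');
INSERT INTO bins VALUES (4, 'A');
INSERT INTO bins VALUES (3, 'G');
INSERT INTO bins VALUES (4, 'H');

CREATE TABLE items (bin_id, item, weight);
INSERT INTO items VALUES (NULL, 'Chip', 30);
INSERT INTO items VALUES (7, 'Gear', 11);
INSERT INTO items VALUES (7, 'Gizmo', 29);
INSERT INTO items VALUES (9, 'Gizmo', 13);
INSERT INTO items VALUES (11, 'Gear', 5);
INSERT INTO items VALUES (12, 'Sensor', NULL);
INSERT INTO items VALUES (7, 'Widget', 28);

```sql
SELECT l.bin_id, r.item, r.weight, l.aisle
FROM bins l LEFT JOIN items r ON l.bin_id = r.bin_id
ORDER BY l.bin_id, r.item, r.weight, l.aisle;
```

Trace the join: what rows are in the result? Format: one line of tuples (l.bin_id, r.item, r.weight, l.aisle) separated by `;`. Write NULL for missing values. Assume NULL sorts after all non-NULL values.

LEFT JOIN keeps every row from `bins`; unmatched rows get NULL for `items`'s columns.
Matching on l.bin_id = r.bin_id. A NULL in a compared column never satisfies the condition.
Matched pairs: 2; unmatched l rows kept: 7.

(1, NULL, NULL, G); (3, NULL, NULL, A); (3, NULL, NULL, G); (4, NULL, NULL, A); (4, NULL, NULL, H); (6, NULL, NULL, F); (12, Sensor, NULL, A); (12, Sensor, NULL, E); (NULL, NULL, NULL, H)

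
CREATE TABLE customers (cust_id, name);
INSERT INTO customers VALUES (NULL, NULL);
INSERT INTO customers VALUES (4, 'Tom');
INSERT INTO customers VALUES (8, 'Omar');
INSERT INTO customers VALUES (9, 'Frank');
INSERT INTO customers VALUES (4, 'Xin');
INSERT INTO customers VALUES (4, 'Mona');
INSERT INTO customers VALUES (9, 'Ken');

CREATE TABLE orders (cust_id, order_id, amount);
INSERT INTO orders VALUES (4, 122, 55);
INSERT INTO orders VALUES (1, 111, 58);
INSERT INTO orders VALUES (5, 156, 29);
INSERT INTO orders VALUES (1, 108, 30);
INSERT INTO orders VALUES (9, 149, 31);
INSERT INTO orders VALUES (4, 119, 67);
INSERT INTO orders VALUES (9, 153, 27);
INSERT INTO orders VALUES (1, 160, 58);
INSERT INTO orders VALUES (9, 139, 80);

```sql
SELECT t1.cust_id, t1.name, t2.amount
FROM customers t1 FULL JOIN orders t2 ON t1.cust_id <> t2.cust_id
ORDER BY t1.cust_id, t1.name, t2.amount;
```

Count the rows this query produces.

FULL OUTER JOIN keeps every row from both sides; unmatched rows get NULL for the other side's columns.
Matching on t1.cust_id <> t2.cust_id. A NULL in a compared column never satisfies the condition.
Matched pairs: 42; unmatched t1 rows kept: 1; unmatched t2 rows kept: 0.
Total: 42 matched + 1 padded = 43 rows.

43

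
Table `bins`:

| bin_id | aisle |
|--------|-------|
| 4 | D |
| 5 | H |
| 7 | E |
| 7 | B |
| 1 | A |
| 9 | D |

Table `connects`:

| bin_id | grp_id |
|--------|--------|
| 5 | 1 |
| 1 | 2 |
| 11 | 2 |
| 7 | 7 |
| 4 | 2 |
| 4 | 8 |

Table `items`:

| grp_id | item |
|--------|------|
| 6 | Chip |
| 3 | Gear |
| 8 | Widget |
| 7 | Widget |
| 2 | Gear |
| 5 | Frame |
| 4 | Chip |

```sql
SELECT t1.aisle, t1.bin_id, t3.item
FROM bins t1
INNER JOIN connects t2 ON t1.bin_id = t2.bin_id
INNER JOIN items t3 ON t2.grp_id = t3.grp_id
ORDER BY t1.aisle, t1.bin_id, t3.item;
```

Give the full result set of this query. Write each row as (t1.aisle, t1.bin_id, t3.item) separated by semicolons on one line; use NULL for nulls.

(A, 1, Gear); (B, 7, Widget); (D, 4, Gear); (D, 4, Widget); (E, 7, Widget)

Joins associate left-to-right: bins INNER JOIN connects on bin_id gives 6 intermediate row(s).
Then INNER JOIN `items t3` on grp_id: keep only rows whose t2.grp_id appears in t3.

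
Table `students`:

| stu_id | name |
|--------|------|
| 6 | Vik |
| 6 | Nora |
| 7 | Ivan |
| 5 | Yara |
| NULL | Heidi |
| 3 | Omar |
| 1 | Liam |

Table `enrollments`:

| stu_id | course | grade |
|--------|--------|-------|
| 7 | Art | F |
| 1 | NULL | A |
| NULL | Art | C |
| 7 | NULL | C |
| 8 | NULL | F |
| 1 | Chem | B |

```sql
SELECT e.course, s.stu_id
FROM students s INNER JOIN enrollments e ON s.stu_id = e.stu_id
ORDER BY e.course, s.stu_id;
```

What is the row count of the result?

4

INNER JOIN keeps only pairs where the ON condition holds.
Matching on s.stu_id = e.stu_id. A NULL in a compared column never satisfies the condition.
- s[0] stu_id=6 → no match; dropped.
- s[1] stu_id=6 → no match; dropped.
- s[2] stu_id=7 → 2 match(es) in e → 2 row(s).
- s[3] stu_id=5 → no match; dropped.
- s[4] stu_id=NULL → no match; dropped.
- s[5] stu_id=3 → no match; dropped.
- s[6] stu_id=1 → 2 match(es) in e → 2 row(s).
Total: 4 rows.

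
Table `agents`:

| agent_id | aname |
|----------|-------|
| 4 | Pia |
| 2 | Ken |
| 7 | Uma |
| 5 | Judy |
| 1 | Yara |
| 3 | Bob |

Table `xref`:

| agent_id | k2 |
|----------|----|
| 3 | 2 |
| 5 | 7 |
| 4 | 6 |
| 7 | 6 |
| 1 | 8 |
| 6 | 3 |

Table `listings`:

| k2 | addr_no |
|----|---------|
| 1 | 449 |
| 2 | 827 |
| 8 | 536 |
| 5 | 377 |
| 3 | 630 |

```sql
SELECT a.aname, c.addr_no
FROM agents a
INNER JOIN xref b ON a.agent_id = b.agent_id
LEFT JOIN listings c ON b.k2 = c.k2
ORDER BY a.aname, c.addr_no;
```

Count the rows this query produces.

Evaluate left to right. First `agents a INNER JOIN xref b` on agent_id: 5 row(s).
Then LEFT JOIN `listings c` on k2: each of those 5 rows is kept; rows whose b.k2 has no match in c get NULL for c's columns.
Result: 5 row(s).

5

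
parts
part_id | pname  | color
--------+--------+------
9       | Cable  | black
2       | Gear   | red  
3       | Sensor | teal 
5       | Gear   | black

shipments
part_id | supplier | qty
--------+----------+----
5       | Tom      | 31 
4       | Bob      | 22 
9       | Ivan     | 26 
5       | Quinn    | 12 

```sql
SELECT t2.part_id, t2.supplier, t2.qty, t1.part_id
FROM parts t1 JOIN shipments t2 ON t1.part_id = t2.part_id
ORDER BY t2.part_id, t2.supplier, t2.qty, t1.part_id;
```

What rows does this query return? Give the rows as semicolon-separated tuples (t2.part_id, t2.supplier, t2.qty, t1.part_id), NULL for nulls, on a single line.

(5, Quinn, 12, 5); (5, Tom, 31, 5); (9, Ivan, 26, 9)

INNER JOIN keeps only pairs where the ON condition holds.
Matching on t1.part_id = t2.part_id.
Matched pairs: 3.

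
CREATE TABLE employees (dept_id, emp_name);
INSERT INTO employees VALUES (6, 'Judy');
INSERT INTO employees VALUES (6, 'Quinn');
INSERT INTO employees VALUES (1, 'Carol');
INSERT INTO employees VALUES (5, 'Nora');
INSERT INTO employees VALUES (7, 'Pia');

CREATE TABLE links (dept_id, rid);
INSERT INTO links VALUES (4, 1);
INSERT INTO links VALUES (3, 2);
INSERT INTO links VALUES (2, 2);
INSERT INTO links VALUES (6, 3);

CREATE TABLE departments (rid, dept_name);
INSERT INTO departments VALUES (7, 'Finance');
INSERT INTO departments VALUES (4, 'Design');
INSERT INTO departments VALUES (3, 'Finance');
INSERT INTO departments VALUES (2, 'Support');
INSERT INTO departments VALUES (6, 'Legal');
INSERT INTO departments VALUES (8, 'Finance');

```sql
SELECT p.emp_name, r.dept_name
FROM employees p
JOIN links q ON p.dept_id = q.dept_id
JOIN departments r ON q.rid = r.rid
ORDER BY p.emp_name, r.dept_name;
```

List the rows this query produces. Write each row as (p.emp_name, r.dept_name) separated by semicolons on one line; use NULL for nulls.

Step 1 — p INNER JOIN q on dept_id → 2 row(s).
Then INNER JOIN `departments r` on rid: keep only rows whose q.rid appears in r.

(Judy, Finance); (Quinn, Finance)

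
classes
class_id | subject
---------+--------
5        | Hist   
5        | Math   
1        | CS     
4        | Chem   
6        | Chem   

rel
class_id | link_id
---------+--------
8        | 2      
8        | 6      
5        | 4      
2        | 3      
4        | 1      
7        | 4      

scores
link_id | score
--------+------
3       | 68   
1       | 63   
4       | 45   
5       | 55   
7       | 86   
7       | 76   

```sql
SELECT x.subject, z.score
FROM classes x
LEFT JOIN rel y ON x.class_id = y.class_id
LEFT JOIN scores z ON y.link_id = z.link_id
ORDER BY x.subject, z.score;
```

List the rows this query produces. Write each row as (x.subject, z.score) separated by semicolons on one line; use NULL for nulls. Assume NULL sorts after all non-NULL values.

Joins associate left-to-right: classes LEFT JOIN rel on class_id gives 5 intermediate row(s).
Then LEFT JOIN `scores z` on link_id: each of those 5 rows is kept; rows whose y.link_id has no match in z get NULL for z's columns.

(CS, NULL); (Chem, 63); (Chem, NULL); (Hist, 45); (Math, 45)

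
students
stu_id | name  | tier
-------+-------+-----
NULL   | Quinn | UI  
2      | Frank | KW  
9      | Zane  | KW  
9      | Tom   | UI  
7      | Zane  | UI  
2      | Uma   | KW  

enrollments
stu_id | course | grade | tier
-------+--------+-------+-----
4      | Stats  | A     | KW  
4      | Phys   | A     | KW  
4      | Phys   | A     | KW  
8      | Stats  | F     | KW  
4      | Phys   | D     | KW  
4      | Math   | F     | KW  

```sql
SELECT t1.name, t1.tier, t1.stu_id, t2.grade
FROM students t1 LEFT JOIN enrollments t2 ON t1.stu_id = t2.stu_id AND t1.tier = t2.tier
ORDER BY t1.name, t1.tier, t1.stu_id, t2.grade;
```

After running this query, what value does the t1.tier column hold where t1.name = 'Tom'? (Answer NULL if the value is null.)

UI

LEFT JOIN keeps every row from `students`; unmatched rows get NULL for `enrollments`'s columns.
Matching on t1.stu_id = t2.stu_id AND t1.tier = t2.tier. A NULL in a compared column never satisfies the condition.
- t1 row (stu_id=NULL, tier=UI): no match → kept, t2 columns NULL.
- t1 row (stu_id=2, tier=KW): no match → kept, t2 columns NULL.
- t1 row (stu_id=9, tier=KW): no match → kept, t2 columns NULL.
- t1 row (stu_id=9, tier=UI): no match → kept, t2 columns NULL.
- t1 row (stu_id=7, tier=UI): no match → kept, t2 columns NULL.
- t1 row (stu_id=2, tier=KW): no match → kept, t2 columns NULL.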